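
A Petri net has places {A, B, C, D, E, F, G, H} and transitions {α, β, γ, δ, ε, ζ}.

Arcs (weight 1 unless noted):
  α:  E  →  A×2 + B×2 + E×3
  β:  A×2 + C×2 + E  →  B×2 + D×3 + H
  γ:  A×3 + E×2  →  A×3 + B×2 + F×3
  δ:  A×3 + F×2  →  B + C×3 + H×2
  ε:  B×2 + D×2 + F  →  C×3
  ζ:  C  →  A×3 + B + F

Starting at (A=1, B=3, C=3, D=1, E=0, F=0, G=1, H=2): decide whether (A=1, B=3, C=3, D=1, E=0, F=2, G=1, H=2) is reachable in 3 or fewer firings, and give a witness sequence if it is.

NO — not reachable within 3 firings

depth 0: 1 marking
depth 1: 2 markings reached so far
depth 2: 3 markings reached so far
depth 3: 5 markings reached so far
target is not among the 5 markings reachable within 3 steps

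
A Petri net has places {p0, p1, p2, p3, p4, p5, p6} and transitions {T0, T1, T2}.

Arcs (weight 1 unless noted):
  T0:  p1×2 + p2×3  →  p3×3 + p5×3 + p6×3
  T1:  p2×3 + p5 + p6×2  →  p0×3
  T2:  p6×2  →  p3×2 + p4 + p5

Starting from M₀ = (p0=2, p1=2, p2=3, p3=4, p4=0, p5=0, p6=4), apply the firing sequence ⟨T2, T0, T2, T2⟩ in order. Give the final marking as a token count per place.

step 1: fire T2:  (p0=2, p1=2, p2=3, p3=4, p4=0, p5=0, p6=4) → (p0=2, p1=2, p2=3, p3=6, p4=1, p5=1, p6=2)
step 2: fire T0:  (p0=2, p1=2, p2=3, p3=6, p4=1, p5=1, p6=2) → (p0=2, p1=0, p2=0, p3=9, p4=1, p5=4, p6=5)
step 3: fire T2:  (p0=2, p1=0, p2=0, p3=9, p4=1, p5=4, p6=5) → (p0=2, p1=0, p2=0, p3=11, p4=2, p5=5, p6=3)
step 4: fire T2:  (p0=2, p1=0, p2=0, p3=11, p4=2, p5=5, p6=3) → (p0=2, p1=0, p2=0, p3=13, p4=3, p5=6, p6=1)

(p0=2, p1=0, p2=0, p3=13, p4=3, p5=6, p6=1)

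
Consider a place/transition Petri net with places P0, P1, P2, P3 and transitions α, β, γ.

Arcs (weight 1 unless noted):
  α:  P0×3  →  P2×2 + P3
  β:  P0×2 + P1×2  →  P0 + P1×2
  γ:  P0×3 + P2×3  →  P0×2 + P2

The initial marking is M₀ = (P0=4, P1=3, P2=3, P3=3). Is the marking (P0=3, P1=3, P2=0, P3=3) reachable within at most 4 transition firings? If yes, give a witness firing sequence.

NO — not reachable within 4 firings

depth 0: 1 marking
depth 1: 4 markings reached so far
depth 2: 8 markings reached so far
depth 3: 10 markings reached so far
depth 4: 10 markings reached so far
(frontier empty at depth 4; search complete)
target is not among the 10 markings reachable within 4 steps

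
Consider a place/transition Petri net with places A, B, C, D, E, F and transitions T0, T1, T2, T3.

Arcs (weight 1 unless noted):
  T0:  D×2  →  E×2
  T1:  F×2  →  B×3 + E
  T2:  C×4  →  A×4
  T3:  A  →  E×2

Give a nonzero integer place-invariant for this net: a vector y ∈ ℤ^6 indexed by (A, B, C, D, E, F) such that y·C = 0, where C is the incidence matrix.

y = (A:6, B:-1, C:6, D:3, E:3, F:0)

Incidence matrix C (rows=places, cols=transitions):
       T0   T1   T2   T3
    A   0    0    4   -1
    B   0    3    0    0
    C   0    0   -4    0
    D  -2    0    0    0
    E   2    1    0    2
    F   0   -2    0    0

Candidate y = [6, -1, 6, 3, 3, 0]; check y·C column-wise:
  col T0: 6·0 + -1·0 + 6·0 + 3·-2 + 3·2 = 0
  col T1: 6·0 + -1·3 + 6·0 + 3·0 + 3·1 + 0·-2 = 0
  col T2: 6·4 + -1·0 + 6·-4 + 3·0 + 3·0 = 0
  col T3: 6·-1 + -1·0 + 6·0 + 3·0 + 3·2 = 0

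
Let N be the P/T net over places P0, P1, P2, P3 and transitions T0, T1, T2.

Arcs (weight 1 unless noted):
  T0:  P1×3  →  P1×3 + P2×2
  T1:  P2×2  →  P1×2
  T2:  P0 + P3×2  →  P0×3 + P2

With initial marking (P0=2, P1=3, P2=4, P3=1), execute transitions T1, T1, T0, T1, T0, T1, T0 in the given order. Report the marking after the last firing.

(P0=2, P1=11, P2=2, P3=1)

step 1: fire T1:  (P0=2, P1=3, P2=4, P3=1) → (P0=2, P1=5, P2=2, P3=1)
step 2: fire T1:  (P0=2, P1=5, P2=2, P3=1) → (P0=2, P1=7, P2=0, P3=1)
step 3: fire T0:  (P0=2, P1=7, P2=0, P3=1) → (P0=2, P1=7, P2=2, P3=1)
step 4: fire T1:  (P0=2, P1=7, P2=2, P3=1) → (P0=2, P1=9, P2=0, P3=1)
step 5: fire T0:  (P0=2, P1=9, P2=0, P3=1) → (P0=2, P1=9, P2=2, P3=1)
step 6: fire T1:  (P0=2, P1=9, P2=2, P3=1) → (P0=2, P1=11, P2=0, P3=1)
step 7: fire T0:  (P0=2, P1=11, P2=0, P3=1) → (P0=2, P1=11, P2=2, P3=1)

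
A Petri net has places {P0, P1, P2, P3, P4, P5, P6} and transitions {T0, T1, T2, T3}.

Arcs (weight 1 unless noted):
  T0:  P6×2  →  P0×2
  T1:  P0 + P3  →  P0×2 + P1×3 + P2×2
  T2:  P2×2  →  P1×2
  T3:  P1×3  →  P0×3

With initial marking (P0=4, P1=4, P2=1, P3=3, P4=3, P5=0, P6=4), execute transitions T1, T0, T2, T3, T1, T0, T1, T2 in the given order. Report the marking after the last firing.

(P0=14, P1=14, P2=3, P3=0, P4=3, P5=0, P6=0)

step 1: fire T1:  (P0=4, P1=4, P2=1, P3=3, P4=3, P5=0, P6=4) → (P0=5, P1=7, P2=3, P3=2, P4=3, P5=0, P6=4)
step 2: fire T0:  (P0=5, P1=7, P2=3, P3=2, P4=3, P5=0, P6=4) → (P0=7, P1=7, P2=3, P3=2, P4=3, P5=0, P6=2)
step 3: fire T2:  (P0=7, P1=7, P2=3, P3=2, P4=3, P5=0, P6=2) → (P0=7, P1=9, P2=1, P3=2, P4=3, P5=0, P6=2)
step 4: fire T3:  (P0=7, P1=9, P2=1, P3=2, P4=3, P5=0, P6=2) → (P0=10, P1=6, P2=1, P3=2, P4=3, P5=0, P6=2)
step 5: fire T1:  (P0=10, P1=6, P2=1, P3=2, P4=3, P5=0, P6=2) → (P0=11, P1=9, P2=3, P3=1, P4=3, P5=0, P6=2)
step 6: fire T0:  (P0=11, P1=9, P2=3, P3=1, P4=3, P5=0, P6=2) → (P0=13, P1=9, P2=3, P3=1, P4=3, P5=0, P6=0)
step 7: fire T1:  (P0=13, P1=9, P2=3, P3=1, P4=3, P5=0, P6=0) → (P0=14, P1=12, P2=5, P3=0, P4=3, P5=0, P6=0)
step 8: fire T2:  (P0=14, P1=12, P2=5, P3=0, P4=3, P5=0, P6=0) → (P0=14, P1=14, P2=3, P3=0, P4=3, P5=0, P6=0)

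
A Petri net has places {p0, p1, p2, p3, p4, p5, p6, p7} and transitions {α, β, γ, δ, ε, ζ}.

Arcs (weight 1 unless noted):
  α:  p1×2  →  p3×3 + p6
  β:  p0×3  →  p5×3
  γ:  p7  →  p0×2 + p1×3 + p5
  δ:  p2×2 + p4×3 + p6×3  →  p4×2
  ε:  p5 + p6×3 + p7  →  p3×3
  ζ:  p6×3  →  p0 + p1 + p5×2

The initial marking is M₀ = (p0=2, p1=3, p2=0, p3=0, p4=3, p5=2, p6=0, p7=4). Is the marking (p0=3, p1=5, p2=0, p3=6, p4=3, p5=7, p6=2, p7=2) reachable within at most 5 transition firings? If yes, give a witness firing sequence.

YES — reachable via ⟨α, γ, α, β, γ⟩ (5 firings)

step 1: fire α:  (p0=2, p1=3, p2=0, p3=0, p4=3, p5=2, p6=0, p7=4) → (p0=2, p1=1, p2=0, p3=3, p4=3, p5=2, p6=1, p7=4)
step 2: fire γ:  (p0=2, p1=1, p2=0, p3=3, p4=3, p5=2, p6=1, p7=4) → (p0=4, p1=4, p2=0, p3=3, p4=3, p5=3, p6=1, p7=3)
step 3: fire α:  (p0=4, p1=4, p2=0, p3=3, p4=3, p5=3, p6=1, p7=3) → (p0=4, p1=2, p2=0, p3=6, p4=3, p5=3, p6=2, p7=3)
step 4: fire β:  (p0=4, p1=2, p2=0, p3=6, p4=3, p5=3, p6=2, p7=3) → (p0=1, p1=2, p2=0, p3=6, p4=3, p5=6, p6=2, p7=3)
step 5: fire γ:  (p0=1, p1=2, p2=0, p3=6, p4=3, p5=6, p6=2, p7=3) → (p0=3, p1=5, p2=0, p3=6, p4=3, p5=7, p6=2, p7=2)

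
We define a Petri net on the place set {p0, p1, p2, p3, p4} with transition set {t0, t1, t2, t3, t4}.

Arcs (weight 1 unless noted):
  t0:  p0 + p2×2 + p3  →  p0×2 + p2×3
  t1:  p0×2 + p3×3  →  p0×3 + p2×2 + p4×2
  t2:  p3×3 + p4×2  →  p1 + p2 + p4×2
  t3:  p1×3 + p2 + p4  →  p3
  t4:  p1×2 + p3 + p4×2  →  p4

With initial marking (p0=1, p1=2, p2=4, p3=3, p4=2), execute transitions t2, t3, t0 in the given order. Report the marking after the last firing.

(p0=2, p1=0, p2=5, p3=0, p4=1)

step 1: fire t2:  (p0=1, p1=2, p2=4, p3=3, p4=2) → (p0=1, p1=3, p2=5, p3=0, p4=2)
step 2: fire t3:  (p0=1, p1=3, p2=5, p3=0, p4=2) → (p0=1, p1=0, p2=4, p3=1, p4=1)
step 3: fire t0:  (p0=1, p1=0, p2=4, p3=1, p4=1) → (p0=2, p1=0, p2=5, p3=0, p4=1)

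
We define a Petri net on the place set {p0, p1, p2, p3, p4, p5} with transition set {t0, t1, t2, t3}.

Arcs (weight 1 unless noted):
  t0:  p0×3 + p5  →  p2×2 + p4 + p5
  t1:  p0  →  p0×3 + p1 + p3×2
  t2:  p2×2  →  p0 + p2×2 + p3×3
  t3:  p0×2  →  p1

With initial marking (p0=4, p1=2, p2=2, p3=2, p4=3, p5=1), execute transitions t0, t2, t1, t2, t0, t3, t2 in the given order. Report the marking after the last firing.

(p0=1, p1=4, p2=6, p3=13, p4=5, p5=1)

step 1: fire t0:  (p0=4, p1=2, p2=2, p3=2, p4=3, p5=1) → (p0=1, p1=2, p2=4, p3=2, p4=4, p5=1)
step 2: fire t2:  (p0=1, p1=2, p2=4, p3=2, p4=4, p5=1) → (p0=2, p1=2, p2=4, p3=5, p4=4, p5=1)
step 3: fire t1:  (p0=2, p1=2, p2=4, p3=5, p4=4, p5=1) → (p0=4, p1=3, p2=4, p3=7, p4=4, p5=1)
step 4: fire t2:  (p0=4, p1=3, p2=4, p3=7, p4=4, p5=1) → (p0=5, p1=3, p2=4, p3=10, p4=4, p5=1)
step 5: fire t0:  (p0=5, p1=3, p2=4, p3=10, p4=4, p5=1) → (p0=2, p1=3, p2=6, p3=10, p4=5, p5=1)
step 6: fire t3:  (p0=2, p1=3, p2=6, p3=10, p4=5, p5=1) → (p0=0, p1=4, p2=6, p3=10, p4=5, p5=1)
step 7: fire t2:  (p0=0, p1=4, p2=6, p3=10, p4=5, p5=1) → (p0=1, p1=4, p2=6, p3=13, p4=5, p5=1)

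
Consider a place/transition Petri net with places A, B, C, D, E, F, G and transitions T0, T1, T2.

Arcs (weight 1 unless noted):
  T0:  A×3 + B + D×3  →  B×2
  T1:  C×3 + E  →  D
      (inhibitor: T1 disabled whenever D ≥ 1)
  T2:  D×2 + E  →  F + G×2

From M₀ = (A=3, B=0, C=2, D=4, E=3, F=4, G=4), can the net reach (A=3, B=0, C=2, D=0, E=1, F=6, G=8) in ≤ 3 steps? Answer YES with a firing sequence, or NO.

step 1: fire T2:  (A=3, B=0, C=2, D=4, E=3, F=4, G=4) → (A=3, B=0, C=2, D=2, E=2, F=5, G=6)
step 2: fire T2:  (A=3, B=0, C=2, D=2, E=2, F=5, G=6) → (A=3, B=0, C=2, D=0, E=1, F=6, G=8)

YES — reachable via ⟨T2, T2⟩ (2 firings)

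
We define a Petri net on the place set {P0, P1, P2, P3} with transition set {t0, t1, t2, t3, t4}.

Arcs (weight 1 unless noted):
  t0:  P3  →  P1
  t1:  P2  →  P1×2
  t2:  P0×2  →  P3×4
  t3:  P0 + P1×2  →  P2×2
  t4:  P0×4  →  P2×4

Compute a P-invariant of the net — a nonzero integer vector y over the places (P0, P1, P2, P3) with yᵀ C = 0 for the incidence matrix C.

y = (P0:2, P1:1, P2:2, P3:1)

Incidence matrix C (rows=places, cols=transitions):
       t0   t1   t2   t3   t4
   P0   0    0   -2   -1   -4
   P1   1    2    0   -2    0
   P2   0   -1    0    2    4
   P3  -1    0    4    0    0

Candidate y = [2, 1, 2, 1]; check y·C column-wise:
  col t0: 2·0 + 1·1 + 2·0 + 1·-1 = 0
  col t1: 2·0 + 1·2 + 2·-1 + 1·0 = 0
  col t2: 2·-2 + 1·0 + 2·0 + 1·4 = 0
  col t3: 2·-1 + 1·-2 + 2·2 + 1·0 = 0
  col t4: 2·-4 + 1·0 + 2·4 + 1·0 = 0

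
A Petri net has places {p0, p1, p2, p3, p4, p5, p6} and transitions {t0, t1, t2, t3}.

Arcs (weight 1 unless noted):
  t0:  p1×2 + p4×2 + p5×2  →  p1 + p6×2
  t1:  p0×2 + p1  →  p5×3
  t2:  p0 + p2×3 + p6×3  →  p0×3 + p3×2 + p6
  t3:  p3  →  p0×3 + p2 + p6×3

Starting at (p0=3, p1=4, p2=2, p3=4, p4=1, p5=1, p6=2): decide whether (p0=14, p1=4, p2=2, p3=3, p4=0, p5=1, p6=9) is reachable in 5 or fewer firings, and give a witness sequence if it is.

NO — not reachable within 5 firings

depth 0: 1 marking
depth 1: 3 markings reached so far
depth 2: 6 markings reached so far
depth 3: 11 markings reached so far
depth 4: 18 markings reached so far
depth 5: 25 markings reached so far
target is not among the 25 markings reachable within 5 steps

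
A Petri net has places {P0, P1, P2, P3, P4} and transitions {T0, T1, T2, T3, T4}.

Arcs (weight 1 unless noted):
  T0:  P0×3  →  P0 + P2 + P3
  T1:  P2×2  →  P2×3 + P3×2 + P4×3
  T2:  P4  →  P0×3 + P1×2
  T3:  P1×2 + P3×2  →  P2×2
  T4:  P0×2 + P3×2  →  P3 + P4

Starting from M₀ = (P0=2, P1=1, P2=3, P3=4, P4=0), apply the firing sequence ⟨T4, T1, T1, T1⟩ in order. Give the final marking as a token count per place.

(P0=0, P1=1, P2=6, P3=9, P4=10)

step 1: fire T4:  (P0=2, P1=1, P2=3, P3=4, P4=0) → (P0=0, P1=1, P2=3, P3=3, P4=1)
step 2: fire T1:  (P0=0, P1=1, P2=3, P3=3, P4=1) → (P0=0, P1=1, P2=4, P3=5, P4=4)
step 3: fire T1:  (P0=0, P1=1, P2=4, P3=5, P4=4) → (P0=0, P1=1, P2=5, P3=7, P4=7)
step 4: fire T1:  (P0=0, P1=1, P2=5, P3=7, P4=7) → (P0=0, P1=1, P2=6, P3=9, P4=10)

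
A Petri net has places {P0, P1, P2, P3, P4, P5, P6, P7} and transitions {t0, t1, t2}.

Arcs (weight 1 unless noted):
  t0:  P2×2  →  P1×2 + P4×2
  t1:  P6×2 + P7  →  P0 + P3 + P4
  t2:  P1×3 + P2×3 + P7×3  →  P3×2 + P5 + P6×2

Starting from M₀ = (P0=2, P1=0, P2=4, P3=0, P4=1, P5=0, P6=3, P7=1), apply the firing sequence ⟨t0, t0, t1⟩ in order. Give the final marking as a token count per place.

step 1: fire t0:  (P0=2, P1=0, P2=4, P3=0, P4=1, P5=0, P6=3, P7=1) → (P0=2, P1=2, P2=2, P3=0, P4=3, P5=0, P6=3, P7=1)
step 2: fire t0:  (P0=2, P1=2, P2=2, P3=0, P4=3, P5=0, P6=3, P7=1) → (P0=2, P1=4, P2=0, P3=0, P4=5, P5=0, P6=3, P7=1)
step 3: fire t1:  (P0=2, P1=4, P2=0, P3=0, P4=5, P5=0, P6=3, P7=1) → (P0=3, P1=4, P2=0, P3=1, P4=6, P5=0, P6=1, P7=0)

(P0=3, P1=4, P2=0, P3=1, P4=6, P5=0, P6=1, P7=0)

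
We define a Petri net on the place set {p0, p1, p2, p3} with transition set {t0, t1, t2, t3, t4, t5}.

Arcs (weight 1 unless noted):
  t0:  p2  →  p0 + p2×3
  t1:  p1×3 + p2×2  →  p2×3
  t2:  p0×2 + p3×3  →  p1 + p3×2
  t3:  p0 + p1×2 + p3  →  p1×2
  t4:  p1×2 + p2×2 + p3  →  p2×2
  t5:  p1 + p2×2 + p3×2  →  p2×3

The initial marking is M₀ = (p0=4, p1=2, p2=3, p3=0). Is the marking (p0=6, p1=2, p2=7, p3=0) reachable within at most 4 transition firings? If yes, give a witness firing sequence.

YES — reachable via ⟨t0, t0⟩ (2 firings)

step 1: fire t0:  (p0=4, p1=2, p2=3, p3=0) → (p0=5, p1=2, p2=5, p3=0)
step 2: fire t0:  (p0=5, p1=2, p2=5, p3=0) → (p0=6, p1=2, p2=7, p3=0)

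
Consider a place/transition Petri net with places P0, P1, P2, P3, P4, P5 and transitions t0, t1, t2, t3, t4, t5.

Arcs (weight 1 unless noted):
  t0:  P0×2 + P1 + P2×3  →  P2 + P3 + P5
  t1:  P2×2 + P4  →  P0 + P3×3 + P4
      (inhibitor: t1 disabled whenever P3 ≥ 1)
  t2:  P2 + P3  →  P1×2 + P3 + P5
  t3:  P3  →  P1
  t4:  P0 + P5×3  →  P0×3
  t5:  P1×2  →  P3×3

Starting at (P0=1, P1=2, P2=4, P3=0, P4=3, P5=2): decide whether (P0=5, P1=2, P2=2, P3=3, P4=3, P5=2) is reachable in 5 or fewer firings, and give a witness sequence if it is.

depth 0: 1 marking
depth 1: 3 markings reached so far
depth 2: 8 markings reached so far
depth 3: 19 markings reached so far
depth 4: 40 markings reached so far
depth 5: 70 markings reached so far
target is not among the 70 markings reachable within 5 steps

NO — not reachable within 5 firings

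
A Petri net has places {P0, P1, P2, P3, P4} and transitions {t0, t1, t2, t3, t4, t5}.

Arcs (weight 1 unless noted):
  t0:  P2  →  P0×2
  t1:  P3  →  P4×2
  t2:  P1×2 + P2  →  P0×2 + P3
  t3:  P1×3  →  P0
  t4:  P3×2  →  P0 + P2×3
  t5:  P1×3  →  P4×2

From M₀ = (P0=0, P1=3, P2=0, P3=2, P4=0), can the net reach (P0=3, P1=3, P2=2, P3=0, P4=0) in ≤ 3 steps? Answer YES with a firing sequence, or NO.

step 1: fire t4:  (P0=0, P1=3, P2=0, P3=2, P4=0) → (P0=1, P1=3, P2=3, P3=0, P4=0)
step 2: fire t0:  (P0=1, P1=3, P2=3, P3=0, P4=0) → (P0=3, P1=3, P2=2, P3=0, P4=0)

YES — reachable via ⟨t4, t0⟩ (2 firings)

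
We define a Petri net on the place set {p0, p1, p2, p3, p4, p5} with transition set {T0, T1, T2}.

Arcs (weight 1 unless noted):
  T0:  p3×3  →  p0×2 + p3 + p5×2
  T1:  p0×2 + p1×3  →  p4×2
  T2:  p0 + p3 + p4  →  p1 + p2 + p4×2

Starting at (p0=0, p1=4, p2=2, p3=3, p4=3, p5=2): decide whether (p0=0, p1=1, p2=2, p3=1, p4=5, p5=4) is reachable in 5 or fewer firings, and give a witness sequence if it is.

step 1: fire T0:  (p0=0, p1=4, p2=2, p3=3, p4=3, p5=2) → (p0=2, p1=4, p2=2, p3=1, p4=3, p5=4)
step 2: fire T1:  (p0=2, p1=4, p2=2, p3=1, p4=3, p5=4) → (p0=0, p1=1, p2=2, p3=1, p4=5, p5=4)

YES — reachable via ⟨T0, T1⟩ (2 firings)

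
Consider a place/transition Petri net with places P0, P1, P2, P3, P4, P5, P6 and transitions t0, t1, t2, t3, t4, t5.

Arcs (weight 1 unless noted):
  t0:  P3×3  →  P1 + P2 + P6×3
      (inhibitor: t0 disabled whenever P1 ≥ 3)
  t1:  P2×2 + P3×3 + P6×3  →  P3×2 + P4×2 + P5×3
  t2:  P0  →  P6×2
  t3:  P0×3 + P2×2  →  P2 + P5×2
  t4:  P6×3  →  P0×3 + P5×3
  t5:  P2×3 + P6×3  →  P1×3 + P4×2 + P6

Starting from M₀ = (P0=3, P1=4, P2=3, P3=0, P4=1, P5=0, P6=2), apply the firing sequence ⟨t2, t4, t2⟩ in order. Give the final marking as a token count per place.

step 1: fire t2:  (P0=3, P1=4, P2=3, P3=0, P4=1, P5=0, P6=2) → (P0=2, P1=4, P2=3, P3=0, P4=1, P5=0, P6=4)
step 2: fire t4:  (P0=2, P1=4, P2=3, P3=0, P4=1, P5=0, P6=4) → (P0=5, P1=4, P2=3, P3=0, P4=1, P5=3, P6=1)
step 3: fire t2:  (P0=5, P1=4, P2=3, P3=0, P4=1, P5=3, P6=1) → (P0=4, P1=4, P2=3, P3=0, P4=1, P5=3, P6=3)

(P0=4, P1=4, P2=3, P3=0, P4=1, P5=3, P6=3)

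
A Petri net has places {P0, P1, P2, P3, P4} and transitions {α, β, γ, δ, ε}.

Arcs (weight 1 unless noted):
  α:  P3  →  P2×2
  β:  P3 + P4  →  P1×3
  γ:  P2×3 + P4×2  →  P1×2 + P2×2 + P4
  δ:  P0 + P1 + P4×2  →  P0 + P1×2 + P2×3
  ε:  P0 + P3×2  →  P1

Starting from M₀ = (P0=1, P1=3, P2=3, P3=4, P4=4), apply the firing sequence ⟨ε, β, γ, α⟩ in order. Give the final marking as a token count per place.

step 1: fire ε:  (P0=1, P1=3, P2=3, P3=4, P4=4) → (P0=0, P1=4, P2=3, P3=2, P4=4)
step 2: fire β:  (P0=0, P1=4, P2=3, P3=2, P4=4) → (P0=0, P1=7, P2=3, P3=1, P4=3)
step 3: fire γ:  (P0=0, P1=7, P2=3, P3=1, P4=3) → (P0=0, P1=9, P2=2, P3=1, P4=2)
step 4: fire α:  (P0=0, P1=9, P2=2, P3=1, P4=2) → (P0=0, P1=9, P2=4, P3=0, P4=2)

(P0=0, P1=9, P2=4, P3=0, P4=2)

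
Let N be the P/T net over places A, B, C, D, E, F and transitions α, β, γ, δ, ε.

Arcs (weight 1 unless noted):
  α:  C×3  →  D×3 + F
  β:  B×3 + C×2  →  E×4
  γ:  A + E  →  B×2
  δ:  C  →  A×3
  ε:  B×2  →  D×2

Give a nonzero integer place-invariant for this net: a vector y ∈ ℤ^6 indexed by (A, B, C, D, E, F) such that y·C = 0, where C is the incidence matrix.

y = (A:1, B:2, C:3, D:2, E:3, F:3)

Incidence matrix C (rows=places, cols=transitions):
        α    β    γ    δ    ε
    A   0    0   -1    3    0
    B   0   -3    2    0   -2
    C  -3   -2    0   -1    0
    D   3    0    0    0    2
    E   0    4   -1    0    0
    F   1    0    0    0    0

Candidate y = [1, 2, 3, 2, 3, 3]; check y·C column-wise:
  col α: 1·0 + 2·0 + 3·-3 + 2·3 + 3·0 + 3·1 = 0
  col β: 1·0 + 2·-3 + 3·-2 + 2·0 + 3·4 + 3·0 = 0
  col γ: 1·-1 + 2·2 + 3·0 + 2·0 + 3·-1 + 3·0 = 0
  col δ: 1·3 + 2·0 + 3·-1 + 2·0 + 3·0 + 3·0 = 0
  col ε: 1·0 + 2·-2 + 3·0 + 2·2 + 3·0 + 3·0 = 0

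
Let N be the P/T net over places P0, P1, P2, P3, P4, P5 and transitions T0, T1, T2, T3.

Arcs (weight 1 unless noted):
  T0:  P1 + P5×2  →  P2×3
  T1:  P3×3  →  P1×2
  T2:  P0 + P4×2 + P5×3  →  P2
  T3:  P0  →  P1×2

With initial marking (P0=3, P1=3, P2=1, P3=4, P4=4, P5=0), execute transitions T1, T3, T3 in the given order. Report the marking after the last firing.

step 1: fire T1:  (P0=3, P1=3, P2=1, P3=4, P4=4, P5=0) → (P0=3, P1=5, P2=1, P3=1, P4=4, P5=0)
step 2: fire T3:  (P0=3, P1=5, P2=1, P3=1, P4=4, P5=0) → (P0=2, P1=7, P2=1, P3=1, P4=4, P5=0)
step 3: fire T3:  (P0=2, P1=7, P2=1, P3=1, P4=4, P5=0) → (P0=1, P1=9, P2=1, P3=1, P4=4, P5=0)

(P0=1, P1=9, P2=1, P3=1, P4=4, P5=0)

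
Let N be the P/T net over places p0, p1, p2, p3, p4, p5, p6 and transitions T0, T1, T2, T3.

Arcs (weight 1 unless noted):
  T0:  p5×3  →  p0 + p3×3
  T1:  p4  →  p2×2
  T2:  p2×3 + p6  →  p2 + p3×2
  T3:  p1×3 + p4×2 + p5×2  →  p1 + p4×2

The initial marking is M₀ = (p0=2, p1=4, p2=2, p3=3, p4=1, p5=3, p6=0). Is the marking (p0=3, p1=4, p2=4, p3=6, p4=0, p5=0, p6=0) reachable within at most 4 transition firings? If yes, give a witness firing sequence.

step 1: fire T0:  (p0=2, p1=4, p2=2, p3=3, p4=1, p5=3, p6=0) → (p0=3, p1=4, p2=2, p3=6, p4=1, p5=0, p6=0)
step 2: fire T1:  (p0=3, p1=4, p2=2, p3=6, p4=1, p5=0, p6=0) → (p0=3, p1=4, p2=4, p3=6, p4=0, p5=0, p6=0)

YES — reachable via ⟨T0, T1⟩ (2 firings)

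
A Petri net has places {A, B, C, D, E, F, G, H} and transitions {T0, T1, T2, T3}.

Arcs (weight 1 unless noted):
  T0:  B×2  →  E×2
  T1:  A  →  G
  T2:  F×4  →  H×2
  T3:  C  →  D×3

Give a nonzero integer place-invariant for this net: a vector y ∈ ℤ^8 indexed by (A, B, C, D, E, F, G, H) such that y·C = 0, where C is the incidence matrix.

y = (A:0, B:0, C:3, D:1, E:0, F:0, G:0, H:0)

Incidence matrix C (rows=places, cols=transitions):
       T0   T1   T2   T3
    A   0   -1    0    0
    B  -2    0    0    0
    C   0    0    0   -1
    D   0    0    0    3
    E   2    0    0    0
    F   0    0   -4    0
    G   0    1    0    0
    H   0    0    2    0

Candidate y = [0, 0, 3, 1, 0, 0, 0, 0]; check y·C column-wise:
  col T0: 0·-2 + 3·0 + 1·0 + 0·2 = 0
  col T1: 0·-1 + 3·0 + 1·0 + 0·1 = 0
  col T2: 3·0 + 1·0 + 0·-4 + 0·2 = 0
  col T3: 3·-1 + 1·3 = 0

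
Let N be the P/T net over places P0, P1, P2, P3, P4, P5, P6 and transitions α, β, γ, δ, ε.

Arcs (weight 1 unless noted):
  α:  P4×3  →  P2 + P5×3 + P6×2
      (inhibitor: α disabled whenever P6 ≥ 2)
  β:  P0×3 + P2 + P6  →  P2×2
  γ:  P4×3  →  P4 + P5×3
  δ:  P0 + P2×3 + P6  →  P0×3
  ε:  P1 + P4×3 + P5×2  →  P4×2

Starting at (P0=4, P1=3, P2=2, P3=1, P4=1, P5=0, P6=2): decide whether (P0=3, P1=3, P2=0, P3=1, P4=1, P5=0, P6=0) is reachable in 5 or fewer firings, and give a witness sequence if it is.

YES — reachable via ⟨β, δ⟩ (2 firings)

step 1: fire β:  (P0=4, P1=3, P2=2, P3=1, P4=1, P5=0, P6=2) → (P0=1, P1=3, P2=3, P3=1, P4=1, P5=0, P6=1)
step 2: fire δ:  (P0=1, P1=3, P2=3, P3=1, P4=1, P5=0, P6=1) → (P0=3, P1=3, P2=0, P3=1, P4=1, P5=0, P6=0)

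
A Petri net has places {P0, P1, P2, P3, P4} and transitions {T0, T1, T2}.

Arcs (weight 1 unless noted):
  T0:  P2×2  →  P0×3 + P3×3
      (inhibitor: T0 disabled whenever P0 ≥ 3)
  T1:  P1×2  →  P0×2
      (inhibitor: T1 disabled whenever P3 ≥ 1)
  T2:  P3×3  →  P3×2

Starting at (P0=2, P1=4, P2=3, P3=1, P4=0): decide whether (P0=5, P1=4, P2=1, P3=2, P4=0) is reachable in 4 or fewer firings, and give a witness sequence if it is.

step 1: fire T0:  (P0=2, P1=4, P2=3, P3=1, P4=0) → (P0=5, P1=4, P2=1, P3=4, P4=0)
step 2: fire T2:  (P0=5, P1=4, P2=1, P3=4, P4=0) → (P0=5, P1=4, P2=1, P3=3, P4=0)
step 3: fire T2:  (P0=5, P1=4, P2=1, P3=3, P4=0) → (P0=5, P1=4, P2=1, P3=2, P4=0)

YES — reachable via ⟨T0, T2, T2⟩ (3 firings)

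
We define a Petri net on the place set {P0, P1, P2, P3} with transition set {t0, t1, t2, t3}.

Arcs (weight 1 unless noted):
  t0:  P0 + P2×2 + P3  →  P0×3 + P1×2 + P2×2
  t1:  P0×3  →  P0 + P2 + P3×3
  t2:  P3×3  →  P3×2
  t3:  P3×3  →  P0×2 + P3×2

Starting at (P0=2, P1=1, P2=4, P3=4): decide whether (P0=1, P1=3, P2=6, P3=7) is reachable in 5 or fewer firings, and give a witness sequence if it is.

depth 0: 1 marking
depth 1: 4 markings reached so far
depth 2: 12 markings reached so far
depth 3: 23 markings reached so far
depth 4: 41 markings reached so far
depth 5: 62 markings reached so far
target is not among the 62 markings reachable within 5 steps

NO — not reachable within 5 firings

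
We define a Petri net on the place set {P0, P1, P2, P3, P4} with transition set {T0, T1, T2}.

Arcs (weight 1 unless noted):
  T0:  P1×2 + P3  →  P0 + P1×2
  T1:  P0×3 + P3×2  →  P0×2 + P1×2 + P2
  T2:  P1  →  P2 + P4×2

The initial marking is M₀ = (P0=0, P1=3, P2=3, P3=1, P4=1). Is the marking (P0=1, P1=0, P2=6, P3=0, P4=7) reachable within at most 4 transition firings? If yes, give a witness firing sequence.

step 1: fire T0:  (P0=0, P1=3, P2=3, P3=1, P4=1) → (P0=1, P1=3, P2=3, P3=0, P4=1)
step 2: fire T2:  (P0=1, P1=3, P2=3, P3=0, P4=1) → (P0=1, P1=2, P2=4, P3=0, P4=3)
step 3: fire T2:  (P0=1, P1=2, P2=4, P3=0, P4=3) → (P0=1, P1=1, P2=5, P3=0, P4=5)
step 4: fire T2:  (P0=1, P1=1, P2=5, P3=0, P4=5) → (P0=1, P1=0, P2=6, P3=0, P4=7)

YES — reachable via ⟨T0, T2, T2, T2⟩ (4 firings)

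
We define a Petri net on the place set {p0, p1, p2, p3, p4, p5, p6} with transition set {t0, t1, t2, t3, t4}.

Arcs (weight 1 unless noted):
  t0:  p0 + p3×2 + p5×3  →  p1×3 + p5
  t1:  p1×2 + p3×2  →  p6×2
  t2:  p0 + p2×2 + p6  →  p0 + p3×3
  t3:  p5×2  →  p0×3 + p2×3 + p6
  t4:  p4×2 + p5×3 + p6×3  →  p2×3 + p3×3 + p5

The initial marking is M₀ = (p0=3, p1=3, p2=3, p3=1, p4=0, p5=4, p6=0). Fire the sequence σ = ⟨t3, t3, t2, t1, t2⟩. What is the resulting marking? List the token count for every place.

step 1: fire t3:  (p0=3, p1=3, p2=3, p3=1, p4=0, p5=4, p6=0) → (p0=6, p1=3, p2=6, p3=1, p4=0, p5=2, p6=1)
step 2: fire t3:  (p0=6, p1=3, p2=6, p3=1, p4=0, p5=2, p6=1) → (p0=9, p1=3, p2=9, p3=1, p4=0, p5=0, p6=2)
step 3: fire t2:  (p0=9, p1=3, p2=9, p3=1, p4=0, p5=0, p6=2) → (p0=9, p1=3, p2=7, p3=4, p4=0, p5=0, p6=1)
step 4: fire t1:  (p0=9, p1=3, p2=7, p3=4, p4=0, p5=0, p6=1) → (p0=9, p1=1, p2=7, p3=2, p4=0, p5=0, p6=3)
step 5: fire t2:  (p0=9, p1=1, p2=7, p3=2, p4=0, p5=0, p6=3) → (p0=9, p1=1, p2=5, p3=5, p4=0, p5=0, p6=2)

(p0=9, p1=1, p2=5, p3=5, p4=0, p5=0, p6=2)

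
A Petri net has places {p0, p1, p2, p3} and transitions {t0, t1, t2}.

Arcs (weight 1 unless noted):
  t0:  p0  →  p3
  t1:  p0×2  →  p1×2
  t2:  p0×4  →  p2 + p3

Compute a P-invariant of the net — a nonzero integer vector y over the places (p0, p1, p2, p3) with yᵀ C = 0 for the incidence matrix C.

Incidence matrix C (rows=places, cols=transitions):
       t0   t1   t2
   p0  -1   -2   -4
   p1   0    2    0
   p2   0    0    1
   p3   1    0    1

Candidate y = [1, 1, 3, 1]; check y·C column-wise:
  col t0: 1·-1 + 1·0 + 3·0 + 1·1 = 0
  col t1: 1·-2 + 1·2 + 3·0 + 1·0 = 0
  col t2: 1·-4 + 1·0 + 3·1 + 1·1 = 0

y = (p0:1, p1:1, p2:3, p3:1)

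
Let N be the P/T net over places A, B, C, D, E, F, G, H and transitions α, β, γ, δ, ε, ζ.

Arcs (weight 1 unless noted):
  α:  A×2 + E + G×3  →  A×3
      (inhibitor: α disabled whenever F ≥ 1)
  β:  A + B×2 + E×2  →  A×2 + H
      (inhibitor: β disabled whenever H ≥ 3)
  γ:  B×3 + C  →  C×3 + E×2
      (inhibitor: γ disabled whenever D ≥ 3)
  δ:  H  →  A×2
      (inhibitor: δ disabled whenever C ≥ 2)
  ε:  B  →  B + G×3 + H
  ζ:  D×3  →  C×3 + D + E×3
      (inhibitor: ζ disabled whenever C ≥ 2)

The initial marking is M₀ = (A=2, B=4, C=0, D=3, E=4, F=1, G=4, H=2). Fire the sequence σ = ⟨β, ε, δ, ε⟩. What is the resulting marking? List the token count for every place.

step 1: fire β:  (A=2, B=4, C=0, D=3, E=4, F=1, G=4, H=2) → (A=3, B=2, C=0, D=3, E=2, F=1, G=4, H=3)
step 2: fire ε:  (A=3, B=2, C=0, D=3, E=2, F=1, G=4, H=3) → (A=3, B=2, C=0, D=3, E=2, F=1, G=7, H=4)
step 3: fire δ:  (A=3, B=2, C=0, D=3, E=2, F=1, G=7, H=4) → (A=5, B=2, C=0, D=3, E=2, F=1, G=7, H=3)
step 4: fire ε:  (A=5, B=2, C=0, D=3, E=2, F=1, G=7, H=3) → (A=5, B=2, C=0, D=3, E=2, F=1, G=10, H=4)

(A=5, B=2, C=0, D=3, E=2, F=1, G=10, H=4)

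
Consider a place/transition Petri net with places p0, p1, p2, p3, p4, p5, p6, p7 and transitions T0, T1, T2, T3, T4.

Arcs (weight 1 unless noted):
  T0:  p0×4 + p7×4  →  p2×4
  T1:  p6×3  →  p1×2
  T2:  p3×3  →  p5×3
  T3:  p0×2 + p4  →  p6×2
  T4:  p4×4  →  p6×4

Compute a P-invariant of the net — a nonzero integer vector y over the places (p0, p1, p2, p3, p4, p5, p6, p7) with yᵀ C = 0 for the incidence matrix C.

Incidence matrix C (rows=places, cols=transitions):
       T0   T1   T2   T3   T4
   p0  -4    0    0   -2    0
   p1   0    2    0    0    0
   p2   4    0    0    0    0
   p3   0    0   -3    0    0
   p4   0    0    0   -1   -4
   p5   0    0    3    0    0
   p6   0   -3    0    2    4
   p7  -4    0    0    0    0

Candidate y = [0, 0, 0, 1, 0, 1, 0, 0]; check y·C column-wise:
  col T0: 0·-4 + 0·4 + 1·0 + 1·0 + 0·-4 = 0
  col T1: 0·2 + 1·0 + 1·0 + 0·-3 = 0
  col T2: 1·-3 + 1·3 = 0
  col T3: 0·-2 + 1·0 + 0·-1 + 1·0 + 0·2 = 0
  col T4: 1·0 + 0·-4 + 1·0 + 0·4 = 0

y = (p0:0, p1:0, p2:0, p3:1, p4:0, p5:1, p6:0, p7:0)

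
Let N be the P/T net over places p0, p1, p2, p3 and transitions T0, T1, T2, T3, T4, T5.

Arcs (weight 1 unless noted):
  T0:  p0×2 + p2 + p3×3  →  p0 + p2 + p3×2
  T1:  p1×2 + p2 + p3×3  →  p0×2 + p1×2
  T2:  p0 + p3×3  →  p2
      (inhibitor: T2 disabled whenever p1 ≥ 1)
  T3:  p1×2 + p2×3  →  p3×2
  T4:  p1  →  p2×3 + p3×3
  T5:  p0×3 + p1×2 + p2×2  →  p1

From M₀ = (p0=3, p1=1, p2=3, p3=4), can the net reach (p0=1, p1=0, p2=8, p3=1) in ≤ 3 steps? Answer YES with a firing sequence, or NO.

YES — reachable via ⟨T4, T2, T2⟩ (3 firings)

step 1: fire T4:  (p0=3, p1=1, p2=3, p3=4) → (p0=3, p1=0, p2=6, p3=7)
step 2: fire T2:  (p0=3, p1=0, p2=6, p3=7) → (p0=2, p1=0, p2=7, p3=4)
step 3: fire T2:  (p0=2, p1=0, p2=7, p3=4) → (p0=1, p1=0, p2=8, p3=1)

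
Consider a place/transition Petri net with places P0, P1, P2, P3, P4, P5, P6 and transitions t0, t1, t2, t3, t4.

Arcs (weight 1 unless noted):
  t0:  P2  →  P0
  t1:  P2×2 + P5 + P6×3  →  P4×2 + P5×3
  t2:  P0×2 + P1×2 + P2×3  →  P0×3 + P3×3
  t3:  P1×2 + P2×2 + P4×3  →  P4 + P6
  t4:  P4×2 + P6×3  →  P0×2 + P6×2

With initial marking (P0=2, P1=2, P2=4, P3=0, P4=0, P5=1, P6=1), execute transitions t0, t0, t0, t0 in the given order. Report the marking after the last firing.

(P0=6, P1=2, P2=0, P3=0, P4=0, P5=1, P6=1)

step 1: fire t0:  (P0=2, P1=2, P2=4, P3=0, P4=0, P5=1, P6=1) → (P0=3, P1=2, P2=3, P3=0, P4=0, P5=1, P6=1)
step 2: fire t0:  (P0=3, P1=2, P2=3, P3=0, P4=0, P5=1, P6=1) → (P0=4, P1=2, P2=2, P3=0, P4=0, P5=1, P6=1)
step 3: fire t0:  (P0=4, P1=2, P2=2, P3=0, P4=0, P5=1, P6=1) → (P0=5, P1=2, P2=1, P3=0, P4=0, P5=1, P6=1)
step 4: fire t0:  (P0=5, P1=2, P2=1, P3=0, P4=0, P5=1, P6=1) → (P0=6, P1=2, P2=0, P3=0, P4=0, P5=1, P6=1)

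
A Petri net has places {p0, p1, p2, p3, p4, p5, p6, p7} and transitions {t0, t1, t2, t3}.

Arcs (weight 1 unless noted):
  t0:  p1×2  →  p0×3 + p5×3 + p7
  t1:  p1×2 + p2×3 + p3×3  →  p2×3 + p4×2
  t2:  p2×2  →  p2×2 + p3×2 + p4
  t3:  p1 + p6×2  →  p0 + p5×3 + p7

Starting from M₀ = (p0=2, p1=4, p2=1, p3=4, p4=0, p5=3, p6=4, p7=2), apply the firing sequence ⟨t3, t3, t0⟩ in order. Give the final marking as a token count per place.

(p0=7, p1=0, p2=1, p3=4, p4=0, p5=12, p6=0, p7=5)

step 1: fire t3:  (p0=2, p1=4, p2=1, p3=4, p4=0, p5=3, p6=4, p7=2) → (p0=3, p1=3, p2=1, p3=4, p4=0, p5=6, p6=2, p7=3)
step 2: fire t3:  (p0=3, p1=3, p2=1, p3=4, p4=0, p5=6, p6=2, p7=3) → (p0=4, p1=2, p2=1, p3=4, p4=0, p5=9, p6=0, p7=4)
step 3: fire t0:  (p0=4, p1=2, p2=1, p3=4, p4=0, p5=9, p6=0, p7=4) → (p0=7, p1=0, p2=1, p3=4, p4=0, p5=12, p6=0, p7=5)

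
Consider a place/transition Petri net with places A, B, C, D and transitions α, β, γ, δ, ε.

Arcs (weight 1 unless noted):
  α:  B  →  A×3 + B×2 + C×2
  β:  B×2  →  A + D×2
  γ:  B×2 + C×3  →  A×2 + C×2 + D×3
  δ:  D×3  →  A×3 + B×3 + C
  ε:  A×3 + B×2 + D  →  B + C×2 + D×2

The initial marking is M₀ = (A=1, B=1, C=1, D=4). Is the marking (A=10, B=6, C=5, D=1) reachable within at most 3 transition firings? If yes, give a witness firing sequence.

depth 0: 1 marking
depth 1: 3 markings reached so far
depth 2: 10 markings reached so far
depth 3: 22 markings reached so far
target is not among the 22 markings reachable within 3 steps

NO — not reachable within 3 firings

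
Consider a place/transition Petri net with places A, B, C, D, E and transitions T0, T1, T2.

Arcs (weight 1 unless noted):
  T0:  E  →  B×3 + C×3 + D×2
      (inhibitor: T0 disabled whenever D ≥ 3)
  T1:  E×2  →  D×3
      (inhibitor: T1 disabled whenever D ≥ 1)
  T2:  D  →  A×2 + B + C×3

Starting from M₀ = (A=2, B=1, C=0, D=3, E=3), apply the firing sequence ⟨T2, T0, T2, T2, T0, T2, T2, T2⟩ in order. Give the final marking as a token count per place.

step 1: fire T2:  (A=2, B=1, C=0, D=3, E=3) → (A=4, B=2, C=3, D=2, E=3)
step 2: fire T0:  (A=4, B=2, C=3, D=2, E=3) → (A=4, B=5, C=6, D=4, E=2)
step 3: fire T2:  (A=4, B=5, C=6, D=4, E=2) → (A=6, B=6, C=9, D=3, E=2)
step 4: fire T2:  (A=6, B=6, C=9, D=3, E=2) → (A=8, B=7, C=12, D=2, E=2)
step 5: fire T0:  (A=8, B=7, C=12, D=2, E=2) → (A=8, B=10, C=15, D=4, E=1)
step 6: fire T2:  (A=8, B=10, C=15, D=4, E=1) → (A=10, B=11, C=18, D=3, E=1)
step 7: fire T2:  (A=10, B=11, C=18, D=3, E=1) → (A=12, B=12, C=21, D=2, E=1)
step 8: fire T2:  (A=12, B=12, C=21, D=2, E=1) → (A=14, B=13, C=24, D=1, E=1)

(A=14, B=13, C=24, D=1, E=1)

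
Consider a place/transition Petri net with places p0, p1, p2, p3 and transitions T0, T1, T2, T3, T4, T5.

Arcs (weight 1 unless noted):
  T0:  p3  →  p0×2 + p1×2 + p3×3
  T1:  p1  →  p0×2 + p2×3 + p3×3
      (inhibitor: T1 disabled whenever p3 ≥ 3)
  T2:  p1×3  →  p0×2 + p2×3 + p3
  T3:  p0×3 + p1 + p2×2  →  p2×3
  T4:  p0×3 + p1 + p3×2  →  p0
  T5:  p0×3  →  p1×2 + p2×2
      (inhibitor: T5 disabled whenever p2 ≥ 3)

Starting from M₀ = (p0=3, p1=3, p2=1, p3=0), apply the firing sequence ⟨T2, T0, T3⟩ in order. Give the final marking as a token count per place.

step 1: fire T2:  (p0=3, p1=3, p2=1, p3=0) → (p0=5, p1=0, p2=4, p3=1)
step 2: fire T0:  (p0=5, p1=0, p2=4, p3=1) → (p0=7, p1=2, p2=4, p3=3)
step 3: fire T3:  (p0=7, p1=2, p2=4, p3=3) → (p0=4, p1=1, p2=5, p3=3)

(p0=4, p1=1, p2=5, p3=3)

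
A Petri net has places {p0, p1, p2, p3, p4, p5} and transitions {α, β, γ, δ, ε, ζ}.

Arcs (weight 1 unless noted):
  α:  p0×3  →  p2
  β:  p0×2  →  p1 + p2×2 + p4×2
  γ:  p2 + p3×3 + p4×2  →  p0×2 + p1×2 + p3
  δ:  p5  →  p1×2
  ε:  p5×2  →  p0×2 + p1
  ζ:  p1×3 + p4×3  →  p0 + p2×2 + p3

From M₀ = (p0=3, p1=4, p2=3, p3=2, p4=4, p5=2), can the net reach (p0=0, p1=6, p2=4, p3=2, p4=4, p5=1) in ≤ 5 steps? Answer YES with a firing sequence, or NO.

YES — reachable via ⟨α, δ⟩ (2 firings)

step 1: fire α:  (p0=3, p1=4, p2=3, p3=2, p4=4, p5=2) → (p0=0, p1=4, p2=4, p3=2, p4=4, p5=2)
step 2: fire δ:  (p0=0, p1=4, p2=4, p3=2, p4=4, p5=2) → (p0=0, p1=6, p2=4, p3=2, p4=4, p5=1)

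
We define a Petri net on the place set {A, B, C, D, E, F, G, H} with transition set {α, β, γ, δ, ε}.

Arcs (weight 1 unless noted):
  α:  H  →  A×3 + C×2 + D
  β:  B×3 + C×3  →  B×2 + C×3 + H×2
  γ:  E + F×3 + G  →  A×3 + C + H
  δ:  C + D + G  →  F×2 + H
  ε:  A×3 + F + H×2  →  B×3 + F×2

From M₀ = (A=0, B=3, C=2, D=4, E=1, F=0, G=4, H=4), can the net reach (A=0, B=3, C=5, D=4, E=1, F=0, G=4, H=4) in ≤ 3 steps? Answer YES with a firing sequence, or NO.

NO — not reachable within 3 firings

depth 0: 1 marking
depth 1: 3 markings reached so far
depth 2: 7 markings reached so far
depth 3: 14 markings reached so far
target is not among the 14 markings reachable within 3 steps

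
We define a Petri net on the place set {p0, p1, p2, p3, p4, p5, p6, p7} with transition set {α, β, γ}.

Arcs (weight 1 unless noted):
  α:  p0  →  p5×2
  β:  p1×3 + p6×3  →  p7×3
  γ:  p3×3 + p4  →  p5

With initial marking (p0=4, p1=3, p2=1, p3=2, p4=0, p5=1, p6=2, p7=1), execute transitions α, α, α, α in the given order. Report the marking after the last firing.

(p0=0, p1=3, p2=1, p3=2, p4=0, p5=9, p6=2, p7=1)

step 1: fire α:  (p0=4, p1=3, p2=1, p3=2, p4=0, p5=1, p6=2, p7=1) → (p0=3, p1=3, p2=1, p3=2, p4=0, p5=3, p6=2, p7=1)
step 2: fire α:  (p0=3, p1=3, p2=1, p3=2, p4=0, p5=3, p6=2, p7=1) → (p0=2, p1=3, p2=1, p3=2, p4=0, p5=5, p6=2, p7=1)
step 3: fire α:  (p0=2, p1=3, p2=1, p3=2, p4=0, p5=5, p6=2, p7=1) → (p0=1, p1=3, p2=1, p3=2, p4=0, p5=7, p6=2, p7=1)
step 4: fire α:  (p0=1, p1=3, p2=1, p3=2, p4=0, p5=7, p6=2, p7=1) → (p0=0, p1=3, p2=1, p3=2, p4=0, p5=9, p6=2, p7=1)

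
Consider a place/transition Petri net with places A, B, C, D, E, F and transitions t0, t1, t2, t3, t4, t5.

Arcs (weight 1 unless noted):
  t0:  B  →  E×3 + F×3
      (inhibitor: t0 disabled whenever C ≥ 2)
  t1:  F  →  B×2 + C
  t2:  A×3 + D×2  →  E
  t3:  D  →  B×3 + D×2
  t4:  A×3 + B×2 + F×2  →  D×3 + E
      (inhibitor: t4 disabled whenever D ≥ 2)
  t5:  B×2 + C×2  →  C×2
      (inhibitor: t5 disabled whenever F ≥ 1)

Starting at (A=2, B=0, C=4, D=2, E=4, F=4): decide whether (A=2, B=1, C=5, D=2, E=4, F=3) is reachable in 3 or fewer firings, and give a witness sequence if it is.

NO — not reachable within 3 firings

depth 0: 1 marking
depth 1: 3 markings reached so far
depth 2: 6 markings reached so far
depth 3: 10 markings reached so far
target is not among the 10 markings reachable within 3 steps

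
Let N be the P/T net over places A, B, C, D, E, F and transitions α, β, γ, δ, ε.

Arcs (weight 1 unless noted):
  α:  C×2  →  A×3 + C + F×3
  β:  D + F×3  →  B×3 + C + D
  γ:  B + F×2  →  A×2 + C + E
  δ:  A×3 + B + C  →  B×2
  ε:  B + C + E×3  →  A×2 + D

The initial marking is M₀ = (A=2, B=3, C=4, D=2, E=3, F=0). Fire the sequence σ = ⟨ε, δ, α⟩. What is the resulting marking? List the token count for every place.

(A=4, B=3, C=1, D=3, E=0, F=3)

step 1: fire ε:  (A=2, B=3, C=4, D=2, E=3, F=0) → (A=4, B=2, C=3, D=3, E=0, F=0)
step 2: fire δ:  (A=4, B=2, C=3, D=3, E=0, F=0) → (A=1, B=3, C=2, D=3, E=0, F=0)
step 3: fire α:  (A=1, B=3, C=2, D=3, E=0, F=0) → (A=4, B=3, C=1, D=3, E=0, F=3)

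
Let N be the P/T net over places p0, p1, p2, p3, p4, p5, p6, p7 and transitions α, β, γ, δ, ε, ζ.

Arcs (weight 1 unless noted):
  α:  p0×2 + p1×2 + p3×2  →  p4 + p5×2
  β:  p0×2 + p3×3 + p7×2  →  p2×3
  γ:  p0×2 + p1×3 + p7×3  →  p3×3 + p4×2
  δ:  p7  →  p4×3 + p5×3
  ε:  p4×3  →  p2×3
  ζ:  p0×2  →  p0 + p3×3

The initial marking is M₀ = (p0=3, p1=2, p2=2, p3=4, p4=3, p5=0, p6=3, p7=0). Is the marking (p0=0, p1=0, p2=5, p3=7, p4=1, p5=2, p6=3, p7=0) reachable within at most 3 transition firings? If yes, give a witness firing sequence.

NO — not reachable within 3 firings

depth 0: 1 marking
depth 1: 4 markings reached so far
depth 2: 8 markings reached so far
depth 3: 10 markings reached so far
target is not among the 10 markings reachable within 3 steps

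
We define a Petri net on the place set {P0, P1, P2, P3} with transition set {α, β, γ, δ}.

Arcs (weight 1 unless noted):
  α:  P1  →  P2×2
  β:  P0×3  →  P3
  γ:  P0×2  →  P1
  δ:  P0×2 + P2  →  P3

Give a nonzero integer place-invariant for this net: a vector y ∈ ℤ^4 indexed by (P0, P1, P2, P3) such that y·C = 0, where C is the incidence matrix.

y = (P0:1, P1:2, P2:1, P3:3)

Incidence matrix C (rows=places, cols=transitions):
        α    β    γ    δ
   P0   0   -3   -2   -2
   P1  -1    0    1    0
   P2   2    0    0   -1
   P3   0    1    0    1

Candidate y = [1, 2, 1, 3]; check y·C column-wise:
  col α: 1·0 + 2·-1 + 1·2 + 3·0 = 0
  col β: 1·-3 + 2·0 + 1·0 + 3·1 = 0
  col γ: 1·-2 + 2·1 + 1·0 + 3·0 = 0
  col δ: 1·-2 + 2·0 + 1·-1 + 3·1 = 0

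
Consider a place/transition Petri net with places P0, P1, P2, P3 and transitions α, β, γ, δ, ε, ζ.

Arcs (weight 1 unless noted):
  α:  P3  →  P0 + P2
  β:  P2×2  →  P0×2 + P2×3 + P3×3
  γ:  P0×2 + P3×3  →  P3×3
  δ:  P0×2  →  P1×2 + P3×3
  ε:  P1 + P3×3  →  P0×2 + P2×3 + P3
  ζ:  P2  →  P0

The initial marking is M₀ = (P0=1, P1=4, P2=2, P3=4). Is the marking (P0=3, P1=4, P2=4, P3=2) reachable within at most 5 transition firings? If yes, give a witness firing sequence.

step 1: fire α:  (P0=1, P1=4, P2=2, P3=4) → (P0=2, P1=4, P2=3, P3=3)
step 2: fire α:  (P0=2, P1=4, P2=3, P3=3) → (P0=3, P1=4, P2=4, P3=2)

YES — reachable via ⟨α, α⟩ (2 firings)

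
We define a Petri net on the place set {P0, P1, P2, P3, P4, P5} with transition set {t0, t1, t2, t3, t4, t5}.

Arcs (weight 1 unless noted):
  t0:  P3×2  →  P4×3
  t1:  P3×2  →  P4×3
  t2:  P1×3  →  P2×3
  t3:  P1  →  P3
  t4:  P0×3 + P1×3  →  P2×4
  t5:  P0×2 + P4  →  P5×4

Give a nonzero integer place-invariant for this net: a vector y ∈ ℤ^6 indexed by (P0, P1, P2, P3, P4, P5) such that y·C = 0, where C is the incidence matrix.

Incidence matrix C (rows=places, cols=transitions):
       t0   t1   t2   t3   t4   t5
   P0   0    0    0    0   -3   -2
   P1   0    0   -3   -1   -3    0
   P2   0    0    3    0    4    0
   P3  -2   -2    0    1    0    0
   P4   3    3    0    0    0   -1
   P5   0    0    0    0    0    4

Candidate y = [1, 3, 3, 3, 2, 1]; check y·C column-wise:
  col t0: 1·0 + 3·0 + 3·0 + 3·-2 + 2·3 + 1·0 = 0
  col t1: 1·0 + 3·0 + 3·0 + 3·-2 + 2·3 + 1·0 = 0
  col t2: 1·0 + 3·-3 + 3·3 + 3·0 + 2·0 + 1·0 = 0
  col t3: 1·0 + 3·-1 + 3·0 + 3·1 + 2·0 + 1·0 = 0
  col t4: 1·-3 + 3·-3 + 3·4 + 3·0 + 2·0 + 1·0 = 0
  col t5: 1·-2 + 3·0 + 3·0 + 3·0 + 2·-1 + 1·4 = 0

y = (P0:1, P1:3, P2:3, P3:3, P4:2, P5:1)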